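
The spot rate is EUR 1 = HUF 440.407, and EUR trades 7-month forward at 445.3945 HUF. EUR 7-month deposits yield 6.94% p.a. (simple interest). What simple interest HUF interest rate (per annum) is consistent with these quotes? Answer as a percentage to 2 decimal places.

8.96%

T = 7/12 years.
CIP gives F = S · g_HUF/g_EUR, so g_HUF/g_EUR = 445.3945/440.407 = 1.0113248.
The EUR side grows by 1 + 0.0694×7/12 = 1.0404833.
So the HUF growth factor = 1.0522666.
r = (1.0522666 − 1)/(7/12) = 0.089600 → 8.96%.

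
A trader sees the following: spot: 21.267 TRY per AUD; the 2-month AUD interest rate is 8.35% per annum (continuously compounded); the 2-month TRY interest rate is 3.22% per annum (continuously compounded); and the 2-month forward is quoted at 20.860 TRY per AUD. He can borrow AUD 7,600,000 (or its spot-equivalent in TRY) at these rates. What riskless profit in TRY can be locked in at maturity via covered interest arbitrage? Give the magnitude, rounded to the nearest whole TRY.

TRY 1,741,226

T = 2/12 years.
Invest the AUD and cover forward: 7,600,000 × 1.01401395425 × 20.860 = TRY 160,757,716.25.
Convert at spot and invest in TRY: 7,600,000 × 21.267 × 1.00538109302 = TRY 162,498,941.76.
The quoted forward undervalues AUD, so borrow AUD, convert to TRY at spot, deposit the TRY at 3.22%, and buy AUD forward at 20.860 to cover the loan.
The gap between the two covered legs is TRY 1,741,226.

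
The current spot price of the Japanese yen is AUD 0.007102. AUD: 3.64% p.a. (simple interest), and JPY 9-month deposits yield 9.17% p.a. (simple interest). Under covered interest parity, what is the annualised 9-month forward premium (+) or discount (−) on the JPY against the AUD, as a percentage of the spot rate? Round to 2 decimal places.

-5.17%

T = 9/12 years.
CIP forward (AUD per JPY) = 0.007102 × 1.027300/1.068775 = 0.006826399.
(F − S)/S ÷ T = (0.006826399 − 0.007102)/0.007102/(9/12) = -0.051741 → -5.17%.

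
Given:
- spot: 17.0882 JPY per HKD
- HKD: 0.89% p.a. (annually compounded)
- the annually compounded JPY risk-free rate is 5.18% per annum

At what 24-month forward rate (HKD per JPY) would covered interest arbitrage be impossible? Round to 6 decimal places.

T = 2 years.
Growth of 1 JPY over T: (1 + 0.0518)^2 = 1.1062832.
HKD accumulates by (1 + 0.0089)^2 = 1.0178792.
Forward (JPY per HKD) = 17.0882 × 1.1062832 / 1.0178792 = 18.57233.
Invert for HKD per JPY: 1 / 18.57233 = 0.053844.

0.053844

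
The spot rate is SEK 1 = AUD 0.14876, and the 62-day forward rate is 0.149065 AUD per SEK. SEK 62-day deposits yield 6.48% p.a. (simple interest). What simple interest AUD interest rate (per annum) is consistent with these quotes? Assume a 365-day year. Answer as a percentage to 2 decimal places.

7.70%

T = 62/365 years.
F/S = 0.149065/0.14876 = 1.0020503 = (growth of AUD) / (growth of SEK).
SEK growth factor: 1 + 0.0648×62/365 = 1.0110071.
That pins the AUD growth at 1.013080.
r = (1.013080 − 1)/(62/365) = 0.077003 → 7.70%.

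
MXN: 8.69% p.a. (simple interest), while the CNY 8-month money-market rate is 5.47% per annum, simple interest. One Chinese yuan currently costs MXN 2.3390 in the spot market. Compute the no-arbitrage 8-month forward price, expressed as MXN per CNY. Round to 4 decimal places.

T = 8/12 years.
MXN growth factor: 1 + 0.0869×8/12 = 1.0579333.
Growth of 1 CNY over T: 1 + 0.0547×8/12 = 1.0364667.
So F = 2.339 × 1.0579333 / 1.0364667 = 2.387444 (MXN/CNY).

2.3874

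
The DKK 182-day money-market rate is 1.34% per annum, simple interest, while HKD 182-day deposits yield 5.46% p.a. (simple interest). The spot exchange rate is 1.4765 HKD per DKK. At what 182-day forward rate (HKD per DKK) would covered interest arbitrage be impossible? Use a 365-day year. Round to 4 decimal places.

1.5066

T = 182/365 years.
Growth of 1 HKD over T: 1 + 0.0546×182/365 = 1.0272252.
DKK accumulates by 1 + 0.0134×182/365 = 1.0066816.
CIP: F = S · (grow HKD)/(grow DKK) = 1.4765 × 1.0272252/1.0066816 = 1.506631 HKD per DKK.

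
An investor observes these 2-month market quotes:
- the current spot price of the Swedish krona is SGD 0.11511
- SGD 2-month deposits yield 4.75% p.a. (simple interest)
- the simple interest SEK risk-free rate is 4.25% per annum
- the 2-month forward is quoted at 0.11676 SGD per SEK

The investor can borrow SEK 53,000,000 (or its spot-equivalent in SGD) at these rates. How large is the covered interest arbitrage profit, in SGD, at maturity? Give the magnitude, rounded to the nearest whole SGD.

SGD 82,985

T = 2/12 years.
Keep in SEK, deliver into the forward: 53,000,000·1.007083333·0.11676 = SGD 6,232,113.65.
Swap to SGD now, deposit: 53,000,000·0.11511·1.007916667 = SGD 6,149,128.24.
The quoted forward overvalues SEK, so borrow SGD, buy SEK at spot, deposit the SEK at 4.25%, and sell the proceeds forward at 0.11676.
Arbitrage profit = |6,232,113.65 − 6,149,128.24| = SGD 82,985.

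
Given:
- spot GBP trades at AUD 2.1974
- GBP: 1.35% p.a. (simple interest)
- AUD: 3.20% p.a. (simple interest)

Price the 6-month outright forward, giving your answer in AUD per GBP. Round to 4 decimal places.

2.2176

T = 6/12 years.
Growth of 1 AUD over T: 1 + 0.0320×6/12 = 1.016000.
GBP accumulates by 1 + 0.0135×6/12 = 1.006750.
Forward (AUD per GBP) = 2.1974 × 1.016000 / 1.006750 = 2.217590.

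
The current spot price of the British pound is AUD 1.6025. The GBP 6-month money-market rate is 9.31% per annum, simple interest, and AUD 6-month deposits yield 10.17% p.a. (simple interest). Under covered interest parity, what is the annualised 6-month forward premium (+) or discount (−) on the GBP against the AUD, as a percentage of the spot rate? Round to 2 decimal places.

+0.82%

T = 6/12 years.
No-arbitrage forward: 1.6025 × 1.050850 / 1.046550 = 1.6090843 AUD/GBP.
Annualised premium = (F − S)/S × (1/T) = (1.6090843 − 1.6025)/1.6025 ÷ (6/12) = 0.82%.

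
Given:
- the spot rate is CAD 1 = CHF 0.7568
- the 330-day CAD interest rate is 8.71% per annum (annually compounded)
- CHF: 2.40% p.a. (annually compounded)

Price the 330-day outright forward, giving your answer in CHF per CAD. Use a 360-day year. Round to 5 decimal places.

T = 330/360 years.
CHF accumulates by (1 + 0.0240)^(330/360) = 1.0219782.
Growth of 1 CAD over T: (1 + 0.0871)^(330/360) = 1.0795606.
CIP: F = S · (grow CHF)/(grow CAD) = 0.7568 × 1.0219782/1.0795606 = 0.7164332 CHF per CAD.

0.71643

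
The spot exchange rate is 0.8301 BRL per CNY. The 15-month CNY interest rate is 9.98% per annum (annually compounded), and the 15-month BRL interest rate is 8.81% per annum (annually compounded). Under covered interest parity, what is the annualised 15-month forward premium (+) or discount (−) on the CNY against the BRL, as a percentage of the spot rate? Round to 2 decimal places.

-1.06%

T = 15/12 years.
No-arbitrage forward: 0.8301 × 1.111312 / 1.126269 = 0.8190762 BRL/CNY.
Annualised premium = (F − S)/S × (1/T) = (0.8190762 − 0.8301)/0.8301 ÷ (15/12) = -1.06%.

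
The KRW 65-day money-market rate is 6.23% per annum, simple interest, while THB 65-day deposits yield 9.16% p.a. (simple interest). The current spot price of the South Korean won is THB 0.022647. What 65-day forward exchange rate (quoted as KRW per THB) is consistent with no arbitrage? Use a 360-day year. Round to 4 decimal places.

T = 65/360 years.
Growth of 1 THB over T: 1 + 0.0916×65/360 = 1.01653889.
KRW growth factor: 1 + 0.0623×65/360 = 1.01124861.
CIP: F = S · (grow THB)/(grow KRW) = 0.022647 × 1.01653889/1.01124861 = 0.022765476 THB per KRW.
Invert for KRW per THB: 1 / 0.022765476 = 43.9262.

43.9262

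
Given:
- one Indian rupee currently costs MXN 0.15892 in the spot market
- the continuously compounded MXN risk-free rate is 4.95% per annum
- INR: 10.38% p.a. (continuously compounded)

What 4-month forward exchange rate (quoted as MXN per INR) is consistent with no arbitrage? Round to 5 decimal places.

0.15607

T = 4/12 years.
Growth of 1 MXN over T: e^(0.0495×4/12) = 1.0166369.
INR accumulates by e^(0.1038×4/12) = 1.0352055.
Forward (MXN per INR) = 0.15892 × 1.0166369 / 1.0352055 = 0.1560694.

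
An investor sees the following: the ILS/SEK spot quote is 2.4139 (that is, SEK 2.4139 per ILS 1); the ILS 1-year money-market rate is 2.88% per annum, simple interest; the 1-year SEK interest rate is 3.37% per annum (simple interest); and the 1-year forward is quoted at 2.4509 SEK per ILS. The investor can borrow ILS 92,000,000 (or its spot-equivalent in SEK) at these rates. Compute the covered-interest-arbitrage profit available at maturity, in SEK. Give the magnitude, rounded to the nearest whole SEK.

SEK 2,413,849

T = 1 year.
Invest the ILS and cover forward: 92,000,000 × 1.028800 × 2.4509 = SEK 231,976,704.64.
Convert at spot and invest in SEK: 92,000,000 × 2.4139 × 1.033700 = SEK 229,562,855.56.
The quoted forward overvalues ILS, so borrow SEK, buy ILS at spot, deposit the ILS at 2.88%, and sell the proceeds forward at 2.4509.
The gap between the two covered legs is SEK 2,413,849.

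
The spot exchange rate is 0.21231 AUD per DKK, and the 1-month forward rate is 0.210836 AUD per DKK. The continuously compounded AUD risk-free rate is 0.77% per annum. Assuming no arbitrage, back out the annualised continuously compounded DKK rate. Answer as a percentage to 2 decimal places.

9.13%

T = 1/12 years.
By CIP, F/S equals the AUD-to-DKK growth ratio: 0.210836/0.21231 = 0.9930573.
The AUD side grows by e^(0.0077×1/12) = 1.0006419.
Hence g_DKK = 1.0076376.
Take logs: ln 1.0076376 / (1/12) = 0.091303, so 9.13%.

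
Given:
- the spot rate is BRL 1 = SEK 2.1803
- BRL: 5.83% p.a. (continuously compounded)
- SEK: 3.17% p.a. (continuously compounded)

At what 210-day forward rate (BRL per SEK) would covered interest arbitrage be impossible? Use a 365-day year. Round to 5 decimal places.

T = 210/365 years.
SEK growth factor: e^(0.0317×210/365) = 1.0184057.
BRL growth factor: e^(0.0583×210/365) = 1.0341114.
Forward (SEK per BRL) = 2.1803 × 1.0184057 / 1.0341114 = 2.147186.
Invert for BRL per SEK: 1 / 2.147186 = 0.46573.

0.46573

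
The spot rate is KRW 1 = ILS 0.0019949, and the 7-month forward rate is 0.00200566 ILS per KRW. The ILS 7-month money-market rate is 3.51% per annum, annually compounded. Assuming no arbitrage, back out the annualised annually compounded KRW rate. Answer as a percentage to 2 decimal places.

2.56%

T = 7/12 years.
F/S = 0.00200566/0.0019949 = 1.0053938 = (growth of ILS) / (growth of KRW).
ILS growth factor: (1 + 0.0351)^(7/12) = 1.0203277.
Hence g_KRW = 1.0148538.
r = 1.0148538^(12/7) − 1 = 0.025599 → 2.56%.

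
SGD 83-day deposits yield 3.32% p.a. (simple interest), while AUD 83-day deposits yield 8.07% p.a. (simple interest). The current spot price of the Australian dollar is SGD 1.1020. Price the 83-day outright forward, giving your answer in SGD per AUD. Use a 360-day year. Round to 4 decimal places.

T = 83/360 years.
SGD accumulates by 1 + 0.0332×83/360 = 1.0076544.
AUD accumulates by 1 + 0.0807×83/360 = 1.0186058.
So F = 1.102 × 1.0076544 / 1.0186058 = 1.090152 (SGD/AUD).

1.0902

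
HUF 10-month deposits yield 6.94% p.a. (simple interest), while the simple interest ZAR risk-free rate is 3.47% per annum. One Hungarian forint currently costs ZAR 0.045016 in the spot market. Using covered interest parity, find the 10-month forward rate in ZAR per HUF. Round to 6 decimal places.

0.043785

T = 10/12 years.
ZAR growth factor: 1 + 0.0347×10/12 = 1.0289167.
HUF growth factor: 1 + 0.0694×10/12 = 1.0578333.
Forward (ZAR per HUF) = 0.045016 × 1.0289167 / 1.0578333 = 0.04378546.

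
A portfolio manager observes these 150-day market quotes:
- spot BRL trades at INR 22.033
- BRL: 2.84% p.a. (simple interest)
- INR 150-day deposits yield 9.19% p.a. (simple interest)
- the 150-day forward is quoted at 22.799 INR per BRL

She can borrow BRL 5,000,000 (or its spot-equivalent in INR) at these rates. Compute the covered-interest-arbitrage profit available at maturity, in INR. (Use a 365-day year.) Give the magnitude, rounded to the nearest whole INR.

T = 150/365 years.
Keep in BRL, deliver into the forward: 5,000,000·1.01167123288·22.799 = INR 115,325,462.19.
Swap to INR now, deposit: 5,000,000·22.033·1.03776712329 = INR 114,325,615.14.
The quoted forward overvalues BRL, so borrow INR, buy BRL at spot, deposit the BRL at 2.84%, and sell the proceeds forward at 22.799.
The gap between the two covered legs is INR 999,847.

INR 999,847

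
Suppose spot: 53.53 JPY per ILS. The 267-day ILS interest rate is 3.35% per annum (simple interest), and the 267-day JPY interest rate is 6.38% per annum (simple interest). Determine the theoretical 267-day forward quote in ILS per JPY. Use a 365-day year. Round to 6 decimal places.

T = 267/365 years.
Growth of 1 JPY over T: 1 + 0.0638×267/365 = 1.0466701.
Growth of 1 ILS over T: 1 + 0.0335×267/365 = 1.0245055.
So F = 53.53 × 1.0466701 / 1.0245055 = 54.68809 (JPY/ILS).
Quoted the other way: 1/54.68809 = 0.018286 ILS per JPY.

0.018286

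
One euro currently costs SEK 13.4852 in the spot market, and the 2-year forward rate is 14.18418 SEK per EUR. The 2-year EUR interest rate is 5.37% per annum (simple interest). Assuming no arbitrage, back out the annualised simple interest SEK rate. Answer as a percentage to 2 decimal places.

8.24%

T = 2 years.
F/S = 14.18418/13.4852 = 1.0518331 = (growth of SEK) / (growth of EUR).
The EUR side grows by 1 + 0.0537×2 = 1.107400.
Hence g_SEK = 1.164800.
(1.164800 − 1)/T = 0.082400, i.e. 8.24%.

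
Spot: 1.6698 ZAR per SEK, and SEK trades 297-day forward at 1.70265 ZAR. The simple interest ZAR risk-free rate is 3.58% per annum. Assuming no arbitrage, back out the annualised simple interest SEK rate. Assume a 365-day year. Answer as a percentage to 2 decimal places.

T = 297/365 years.
By CIP, F/S equals the ZAR-to-SEK growth ratio: 1.70265/1.6698 = 1.0196730.
ZAR growth factor: 1 + 0.0358×297/365 = 1.0291304.
Hence g_SEK = 1.0092749.
r = (1.0092749 − 1)/(297/365) = 0.011398 → 1.14%.

1.14%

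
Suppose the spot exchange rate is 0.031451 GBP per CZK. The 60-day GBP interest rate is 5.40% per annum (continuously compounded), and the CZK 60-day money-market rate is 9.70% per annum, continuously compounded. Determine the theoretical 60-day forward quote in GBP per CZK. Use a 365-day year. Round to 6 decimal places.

0.031229

T = 60/365 years.
GBP accumulates by e^(0.0540×60/365) = 1.0089162.
CZK growth factor: e^(0.0970×60/365) = 1.016073.
CIP: F = S · (grow GBP)/(grow CZK) = 0.031451 × 1.0089162/1.016073 = 0.03122947 GBP per CZK.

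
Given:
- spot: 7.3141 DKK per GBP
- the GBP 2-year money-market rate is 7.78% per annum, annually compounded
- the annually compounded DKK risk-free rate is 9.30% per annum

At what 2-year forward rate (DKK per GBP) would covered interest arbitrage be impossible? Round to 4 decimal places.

T = 2 years.
DKK accumulates by (1 + 0.0930)^2 = 1.194649.
GBP growth factor: (1 + 0.0778)^2 = 1.1616528.
CIP: F = S · (grow DKK)/(grow GBP) = 7.3141 × 1.194649/1.1616528 = 7.521854 DKK per GBP.

7.5219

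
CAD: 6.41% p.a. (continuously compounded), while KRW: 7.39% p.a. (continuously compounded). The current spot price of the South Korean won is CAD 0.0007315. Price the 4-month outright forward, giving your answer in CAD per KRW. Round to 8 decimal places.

0.00072911

T = 4/12 years.
CAD growth factor: e^(0.0641×4/12) = 1.0215966.
KRW accumulates by e^(0.0739×4/12) = 1.0249392.
Forward (CAD per KRW) = 0.0007315 × 1.0215966 / 1.0249392 = 0.0007291144.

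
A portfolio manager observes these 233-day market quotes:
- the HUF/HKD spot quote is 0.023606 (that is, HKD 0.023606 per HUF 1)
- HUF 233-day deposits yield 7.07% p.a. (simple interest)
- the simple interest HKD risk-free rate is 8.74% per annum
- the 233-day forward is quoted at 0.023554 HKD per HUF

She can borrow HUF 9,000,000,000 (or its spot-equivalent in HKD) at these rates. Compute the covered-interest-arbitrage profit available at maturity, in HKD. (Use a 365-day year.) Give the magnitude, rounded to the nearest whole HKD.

T = 233/365 years.
Keep in HUF, deliver into the forward: 9,000,000,000·1.04513178082·0.023554 = HKD 221,553,305.69.
Swap to HKD now, deposit: 9,000,000,000·0.023606·1.05579232877 = HKD 224,307,303.42.
The quoted forward undervalues HUF, so borrow HUF, convert to HKD at spot, deposit the HKD at 8.74%, and buy HUF forward at 0.023554 to cover the loan.
Arbitrage profit = |221,553,305.69 − 224,307,303.42| = HKD 2,753,998.

HKD 2,753,998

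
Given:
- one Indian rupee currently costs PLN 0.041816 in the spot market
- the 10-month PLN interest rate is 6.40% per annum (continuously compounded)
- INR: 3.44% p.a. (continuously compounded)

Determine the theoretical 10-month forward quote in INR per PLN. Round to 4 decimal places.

T = 10/12 years.
PLN accumulates by e^(0.0640×10/12) = 1.05478118.
INR growth factor: e^(0.0344×10/12) = 1.02908151.
So F = 0.041816 × 1.05478118 / 1.02908151 = 0.042860288 (PLN/INR).
Quoted the other way: 1/0.042860288 = 23.3316 INR per PLN.

23.3316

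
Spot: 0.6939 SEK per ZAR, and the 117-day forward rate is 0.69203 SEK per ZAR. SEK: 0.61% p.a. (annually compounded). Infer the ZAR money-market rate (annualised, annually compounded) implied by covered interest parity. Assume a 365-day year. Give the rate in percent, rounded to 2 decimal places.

T = 117/365 years.
F/S = 0.69203/0.6939 = 0.9973051 = (growth of SEK) / (growth of ZAR).
SEK growth factor: (1 + 0.0061)^(117/365) = 1.0019513.
So the ZAR growth factor = 1.0046588.
r = 1.0046588^(365/117) − 1 = 0.014606 → 1.46%.

1.46%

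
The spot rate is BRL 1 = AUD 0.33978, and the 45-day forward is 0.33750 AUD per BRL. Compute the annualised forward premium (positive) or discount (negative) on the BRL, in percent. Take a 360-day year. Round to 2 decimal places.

T = 45/360 years.
Period premium: (0.33750 − 0.33978)/0.33978 = -0.0067102.
Per annum: -0.0067102 / (45/360) = -0.053682 = -5.37%.

-5.37%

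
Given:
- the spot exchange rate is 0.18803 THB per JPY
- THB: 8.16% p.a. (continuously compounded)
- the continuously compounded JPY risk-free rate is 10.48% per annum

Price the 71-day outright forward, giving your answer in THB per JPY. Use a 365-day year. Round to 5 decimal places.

T = 71/365 years.
THB accumulates by e^(0.0816×71/365) = 1.0159995.
JPY accumulates by e^(0.1048×71/365) = 1.020595.
CIP: F = S · (grow THB)/(grow JPY) = 0.18803 × 1.0159995/1.020595 = 0.1871833 THB per JPY.

0.18718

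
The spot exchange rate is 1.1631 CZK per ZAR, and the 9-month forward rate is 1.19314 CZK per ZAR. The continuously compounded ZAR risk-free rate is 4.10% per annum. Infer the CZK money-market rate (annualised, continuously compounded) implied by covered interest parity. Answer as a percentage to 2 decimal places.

7.50%

T = 9/12 years.
By CIP, F/S equals the CZK-to-ZAR growth ratio: 1.19314/1.1631 = 1.0258275.
The ZAR side grows by e^(0.0410×9/12) = 1.0312277.
That pins the CZK growth at 1.0578617.
Take logs: ln 1.0578617 / (9/12) = 0.074999, so 7.50%.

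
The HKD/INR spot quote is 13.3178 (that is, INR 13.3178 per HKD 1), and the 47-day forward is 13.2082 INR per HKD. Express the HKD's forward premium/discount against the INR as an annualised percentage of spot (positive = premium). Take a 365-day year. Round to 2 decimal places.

-6.39%

T = 47/365 years.
HKD trades forward at -0.82296% vs spot over the period.
Annualise by dividing by T: -0.0082296 / (47/365) = -0.063911 → -6.39%.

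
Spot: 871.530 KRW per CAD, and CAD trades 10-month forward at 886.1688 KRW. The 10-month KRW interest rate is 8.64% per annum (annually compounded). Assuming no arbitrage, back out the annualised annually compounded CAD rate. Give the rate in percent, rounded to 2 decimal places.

T = 10/12 years.
F/S = 886.1688/871.53 = 1.0167967 = (growth of KRW) / (growth of CAD).
KRW growth factor: (1 + 0.0864)^(10/12) = 1.0714982.
Hence g_CAD = 1.0537979.
r = 1.0537979^(12/10) − 1 = 0.064900 → 6.49%.

6.49%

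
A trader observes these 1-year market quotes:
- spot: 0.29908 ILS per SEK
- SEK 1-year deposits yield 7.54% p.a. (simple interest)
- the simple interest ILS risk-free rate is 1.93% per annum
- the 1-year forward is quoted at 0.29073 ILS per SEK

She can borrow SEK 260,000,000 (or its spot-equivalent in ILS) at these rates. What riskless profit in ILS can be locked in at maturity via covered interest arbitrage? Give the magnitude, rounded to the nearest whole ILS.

T = 1 year.
Invest the SEK and cover forward: 260,000,000 × 1.075400 × 0.29073 = ILS 81,289,270.92.
Convert at spot and invest in ILS: 260,000,000 × 0.29908 × 1.019300 = ILS 79,261,583.44.
The quoted forward overvalues SEK, so borrow ILS, buy SEK at spot, deposit the SEK at 7.54%, and sell the proceeds forward at 0.29073.
The gap between the two covered legs is ILS 2,027,687.

ILS 2,027,687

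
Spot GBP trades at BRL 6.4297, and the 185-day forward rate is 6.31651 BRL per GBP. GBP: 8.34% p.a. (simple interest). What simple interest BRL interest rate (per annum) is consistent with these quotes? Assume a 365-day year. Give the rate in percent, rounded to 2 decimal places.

T = 185/365 years.
By CIP, F/S equals the BRL-to-GBP growth ratio: 6.31651/6.4297 = 0.9823958.
The GBP side grows by 1 + 0.0834×185/365 = 1.0422712.
Hence g_BRL = 1.0239228.
(1.0239228 − 1)/T = 0.047199, i.e. 4.72%.

4.72%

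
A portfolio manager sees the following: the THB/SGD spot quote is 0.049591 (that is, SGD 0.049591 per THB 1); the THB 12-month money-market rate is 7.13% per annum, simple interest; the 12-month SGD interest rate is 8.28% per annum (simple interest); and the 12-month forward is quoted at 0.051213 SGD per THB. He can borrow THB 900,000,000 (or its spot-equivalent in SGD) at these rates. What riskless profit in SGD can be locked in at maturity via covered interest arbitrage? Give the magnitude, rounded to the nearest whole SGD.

SGD 1,050,617

T = 1 year.
Keep in THB, deliver into the forward: 900,000,000·1.071300·0.051213 = SGD 49,378,038.21.
Swap to SGD now, deposit: 900,000,000·0.049591·1.082800 = SGD 48,327,421.32.
The quoted forward overvalues THB, so borrow SGD, buy THB at spot, deposit the THB at 7.13%, and sell the proceeds forward at 0.051213.
Arbitrage profit = |49,378,038.21 − 48,327,421.32| = SGD 1,050,617.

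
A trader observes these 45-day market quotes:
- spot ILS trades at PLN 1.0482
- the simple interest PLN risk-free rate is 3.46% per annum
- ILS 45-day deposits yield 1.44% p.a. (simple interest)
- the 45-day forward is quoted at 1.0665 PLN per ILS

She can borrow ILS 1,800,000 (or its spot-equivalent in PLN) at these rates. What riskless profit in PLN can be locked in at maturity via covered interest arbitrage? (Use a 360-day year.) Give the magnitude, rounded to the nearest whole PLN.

PLN 28,235

T = 45/360 years.
Route A — deposit ILS, sell forward: 1,800,000 × 1.001800 × 1.0665 = PLN 1,923,155.46.
Route B — convert at spot, deposit PLN: 1,800,000 × 1.0482 × 1.004325 = PLN 1,894,920.24.
The quoted forward overvalues ILS, so borrow PLN, buy ILS at spot, deposit the ILS at 1.44%, and sell the proceeds forward at 1.0665.
The gap between the two covered legs is PLN 28,235.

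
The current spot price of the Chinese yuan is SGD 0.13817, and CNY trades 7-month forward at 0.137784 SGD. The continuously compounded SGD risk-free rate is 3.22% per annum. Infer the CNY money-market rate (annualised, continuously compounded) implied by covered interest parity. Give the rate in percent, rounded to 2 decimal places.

3.70%

T = 7/12 years.
CIP gives F = S · g_SGD/g_CNY, so g_SGD/g_CNY = 0.137784/0.13817 = 0.9972063.
The SGD side grows by e^(0.0322×7/12) = 1.0189608.
Hence g_CNY = 1.0218154.
r = ln(1.0218154)/(7/12) = 0.036996 → 3.70%.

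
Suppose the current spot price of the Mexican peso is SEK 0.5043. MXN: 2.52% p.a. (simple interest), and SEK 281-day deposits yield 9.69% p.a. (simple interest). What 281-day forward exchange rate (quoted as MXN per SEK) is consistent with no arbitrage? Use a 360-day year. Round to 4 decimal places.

T = 281/360 years.
Growth of 1 SEK over T: 1 + 0.0969×281/360 = 1.0756358.
MXN accumulates by 1 + 0.0252×281/360 = 1.019670.
So F = 0.5043 × 1.0756358 / 1.019670 = 0.5319791 (SEK/MXN).
Quoted the other way: 1/0.5319791 = 1.8798 MXN per SEK.

1.8798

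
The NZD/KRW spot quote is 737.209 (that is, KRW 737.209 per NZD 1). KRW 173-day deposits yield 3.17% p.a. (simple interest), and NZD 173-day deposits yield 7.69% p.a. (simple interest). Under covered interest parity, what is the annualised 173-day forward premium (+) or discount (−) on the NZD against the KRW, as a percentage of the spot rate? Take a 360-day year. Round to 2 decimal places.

-4.36%

T = 173/360 years.
No-arbitrage forward: 737.209 × 1.0152336 / 1.0369547 = 721.766676 KRW/NZD.
Annualised premium = (F − S)/S × (1/T) = (721.766676 − 737.209)/737.209 ÷ (173/360) = -4.36%.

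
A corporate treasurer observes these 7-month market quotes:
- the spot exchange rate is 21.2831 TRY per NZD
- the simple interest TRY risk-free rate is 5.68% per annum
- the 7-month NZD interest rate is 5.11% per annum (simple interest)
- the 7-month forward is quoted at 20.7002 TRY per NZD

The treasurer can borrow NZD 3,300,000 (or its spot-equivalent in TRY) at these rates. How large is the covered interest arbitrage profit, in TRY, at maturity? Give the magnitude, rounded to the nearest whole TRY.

T = 7/12 years.
Invest the NZD and cover forward: 3,300,000 × 1.0298083333 × 20.7002 = TRY 70,346,886.92.
Convert at spot and invest in TRY: 3,300,000 × 21.2831 × 1.0331333333 = TRY 72,561,324.15.
The quoted forward undervalues NZD, so borrow NZD, convert to TRY at spot, deposit the TRY at 5.68%, and buy NZD forward at 20.7002 to cover the loan.
The gap between the two covered legs is TRY 2,214,437.

TRY 2,214,437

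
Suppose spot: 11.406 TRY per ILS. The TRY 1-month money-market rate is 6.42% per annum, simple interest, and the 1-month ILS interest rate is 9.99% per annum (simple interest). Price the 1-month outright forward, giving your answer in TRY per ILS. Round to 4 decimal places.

11.3723

T = 1/12 years.
TRY accumulates by 1 + 0.0642×1/12 = 1.005350.
ILS growth factor: 1 + 0.0999×1/12 = 1.008325.
So F = 11.406 × 1.005350 / 1.008325 = 11.372347 (TRY/ILS).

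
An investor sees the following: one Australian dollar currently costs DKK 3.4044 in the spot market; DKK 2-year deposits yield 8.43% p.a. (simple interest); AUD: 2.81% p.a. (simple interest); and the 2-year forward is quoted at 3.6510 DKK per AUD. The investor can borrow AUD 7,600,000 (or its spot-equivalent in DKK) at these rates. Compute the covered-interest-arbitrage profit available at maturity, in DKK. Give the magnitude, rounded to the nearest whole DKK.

T = 2 years.
Keep in AUD, deliver into the forward: 7,600,000·1.056200·3.6510 = DKK 29,307,015.12.
Swap to DKK now, deposit: 7,600,000·3.4044·1.168600 = DKK 30,235,701.98.
The quoted forward undervalues AUD, so borrow AUD, convert to DKK at spot, deposit the DKK at 8.43%, and buy AUD forward at 3.6510 to cover the loan.
Arbitrage profit = |29,307,015.12 − 30,235,701.98| = DKK 928,687.

DKK 928,687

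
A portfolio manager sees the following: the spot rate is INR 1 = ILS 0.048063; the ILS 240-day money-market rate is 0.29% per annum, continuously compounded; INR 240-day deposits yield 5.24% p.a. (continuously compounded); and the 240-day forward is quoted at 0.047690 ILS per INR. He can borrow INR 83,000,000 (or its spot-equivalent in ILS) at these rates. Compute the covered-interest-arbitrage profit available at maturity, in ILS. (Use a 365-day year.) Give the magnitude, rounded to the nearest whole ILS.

ILS 100,185

T = 240/365 years.
Route A — deposit INR, sell forward: 83,000,000 × 1.035055237 × 0.047690 = ILS 4,097,028.09.
Route B — convert at spot, deposit ILS: 83,000,000 × 0.048063 × 1.001908669 = ILS 3,996,843.12.
The quoted forward overvalues INR, so borrow ILS, buy INR at spot, deposit the INR at 5.24%, and sell the proceeds forward at 0.047690.
The gap between the two covered legs is ILS 100,185.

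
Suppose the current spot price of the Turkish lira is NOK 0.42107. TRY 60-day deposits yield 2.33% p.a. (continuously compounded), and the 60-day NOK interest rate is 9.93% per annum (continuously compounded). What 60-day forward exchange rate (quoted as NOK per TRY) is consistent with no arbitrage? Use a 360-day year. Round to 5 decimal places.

T = 60/360 years.
NOK accumulates by e^(0.0993×60/360) = 1.0166877.
TRY growth factor: e^(0.0233×60/360) = 1.0038909.
Forward (NOK per TRY) = 0.42107 × 1.0166877 / 1.0038909 = 0.4264375.

0.42644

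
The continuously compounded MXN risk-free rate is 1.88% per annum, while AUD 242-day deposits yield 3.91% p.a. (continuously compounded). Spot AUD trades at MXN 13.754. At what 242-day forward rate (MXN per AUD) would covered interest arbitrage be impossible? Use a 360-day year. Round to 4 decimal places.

T = 242/360 years.
Growth of 1 MXN over T: e^(0.0188×242/360) = 1.01271797.
AUD growth factor: e^(0.0391×242/360) = 1.02663236.
So F = 13.754 × 1.01271797 / 1.02663236 = 13.567586 (MXN/AUD).

13.5676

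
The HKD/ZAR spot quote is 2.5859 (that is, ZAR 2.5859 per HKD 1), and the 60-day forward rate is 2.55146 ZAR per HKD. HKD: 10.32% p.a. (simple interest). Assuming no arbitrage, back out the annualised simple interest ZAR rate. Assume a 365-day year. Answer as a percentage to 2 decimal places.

2.08%

T = 60/365 years.
CIP gives F = S · g_ZAR/g_HKD, so g_ZAR/g_HKD = 2.55146/2.5859 = 0.9866816.
The HKD side grows by 1 + 0.1032×60/365 = 1.0169644.
Hence g_ZAR = 1.0034201.
r = (1.0034201 − 1)/(60/365) = 0.020806 → 2.08%.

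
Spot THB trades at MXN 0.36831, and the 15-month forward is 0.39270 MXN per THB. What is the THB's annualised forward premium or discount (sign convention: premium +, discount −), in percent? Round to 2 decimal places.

T = 15/12 years.
THB trades forward at +6.62214% vs spot over the period.
Annualise by dividing by T: 0.0662214 / (15/12) = 0.052977 → 5.30%.

+5.30%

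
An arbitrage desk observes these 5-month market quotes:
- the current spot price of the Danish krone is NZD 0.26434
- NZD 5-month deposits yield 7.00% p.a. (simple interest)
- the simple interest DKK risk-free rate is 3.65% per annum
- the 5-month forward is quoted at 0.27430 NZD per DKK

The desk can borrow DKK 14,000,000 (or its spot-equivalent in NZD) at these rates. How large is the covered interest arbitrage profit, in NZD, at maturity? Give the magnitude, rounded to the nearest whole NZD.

T = 5/12 years.
Invest the DKK and cover forward: 14,000,000 × 1.015208333 × 0.27430 = NZD 3,898,603.04.
Convert at spot and invest in NZD: 14,000,000 × 0.26434 × 1.029166667 = NZD 3,808,698.83.
The quoted forward overvalues DKK, so borrow NZD, buy DKK at spot, deposit the DKK at 3.65%, and sell the proceeds forward at 0.27430.
The gap between the two covered legs is NZD 89,904.

NZD 89,904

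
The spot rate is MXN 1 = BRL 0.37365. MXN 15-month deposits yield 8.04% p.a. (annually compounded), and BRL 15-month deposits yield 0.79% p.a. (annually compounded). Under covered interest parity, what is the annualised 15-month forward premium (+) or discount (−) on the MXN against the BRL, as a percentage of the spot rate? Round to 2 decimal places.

T = 15/12 years.
No-arbitrage forward: 0.37365 × 1.0098847 / 1.1014904 = 0.34257531 BRL/MXN.
Annualised premium = (F − S)/S × (1/T) = (0.34257531 − 0.37365)/0.37365 ÷ (15/12) = -6.65%.

-6.65%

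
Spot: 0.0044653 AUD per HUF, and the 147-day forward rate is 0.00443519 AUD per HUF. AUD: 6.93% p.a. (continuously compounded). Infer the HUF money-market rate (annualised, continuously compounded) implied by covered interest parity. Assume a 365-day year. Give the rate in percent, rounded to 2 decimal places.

8.61%

T = 147/365 years.
F/S = 0.00443519/0.0044653 = 0.9932569 = (growth of AUD) / (growth of HUF).
The AUD side grows by e^(0.0693×147/365) = 1.028303.
So the HUF growth factor = 1.035284.
Take logs: ln 1.035284 / (147/365) = 0.086100, so 8.61%.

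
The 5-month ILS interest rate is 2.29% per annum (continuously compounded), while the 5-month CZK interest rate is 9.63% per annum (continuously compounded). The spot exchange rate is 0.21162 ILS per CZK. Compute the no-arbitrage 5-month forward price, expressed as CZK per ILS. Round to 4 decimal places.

4.8722

T = 5/12 years.
ILS growth factor: e^(0.0229×5/12) = 1.0095873.
CZK accumulates by e^(0.0963×5/12) = 1.0409409.
So F = 0.21162 × 1.0095873 / 1.0409409 = 0.2052459 (ILS/CZK).
Invert for CZK per ILS: 1 / 0.2052459 = 4.8722.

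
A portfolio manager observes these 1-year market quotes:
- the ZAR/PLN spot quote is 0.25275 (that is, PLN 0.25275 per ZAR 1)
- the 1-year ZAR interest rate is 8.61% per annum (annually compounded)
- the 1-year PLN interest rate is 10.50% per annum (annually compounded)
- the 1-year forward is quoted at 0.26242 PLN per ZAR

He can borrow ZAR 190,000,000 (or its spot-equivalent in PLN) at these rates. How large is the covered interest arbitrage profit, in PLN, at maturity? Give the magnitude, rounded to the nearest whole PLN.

PLN 1,087,866

T = 1 year.
Keep in ZAR, deliver into the forward: 190,000,000·1.086100·0.26242 = PLN 54,152,728.78.
Swap to PLN now, deposit: 190,000,000·0.25275·1.105000 = PLN 53,064,862.50.
The quoted forward overvalues ZAR, so borrow PLN, buy ZAR at spot, deposit the ZAR at 8.61%, and sell the proceeds forward at 0.26242.
The gap between the two covered legs is PLN 1,087,866.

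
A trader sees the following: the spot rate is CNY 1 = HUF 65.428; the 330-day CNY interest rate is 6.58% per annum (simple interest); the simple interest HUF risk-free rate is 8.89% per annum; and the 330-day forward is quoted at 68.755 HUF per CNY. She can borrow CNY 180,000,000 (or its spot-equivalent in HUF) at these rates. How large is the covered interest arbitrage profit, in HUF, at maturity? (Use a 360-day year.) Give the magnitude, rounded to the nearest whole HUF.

HUF 385,602,417

T = 330/360 years.
Route A — deposit CNY, sell forward: 180,000,000 × 1.060316666667 × 68.755 = HUF 13,122,373,035.00.
Route B — convert at spot, deposit HUF: 180,000,000 × 65.428 × 1.081491666667 = HUF 12,736,770,618.00.
The quoted forward overvalues CNY, so borrow HUF, buy CNY at spot, deposit the CNY at 6.58%, and sell the proceeds forward at 68.755.
Arbitrage profit = |13,122,373,035.00 − 12,736,770,618.00| = HUF 385,602,417.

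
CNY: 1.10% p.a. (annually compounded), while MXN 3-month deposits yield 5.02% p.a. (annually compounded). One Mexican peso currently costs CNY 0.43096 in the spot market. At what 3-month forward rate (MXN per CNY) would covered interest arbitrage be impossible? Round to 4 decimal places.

2.3426

T = 3/12 years.
CNY accumulates by (1 + 0.0110)^(3/12) = 1.0027387.
Growth of 1 MXN over T: (1 + 0.0502)^(3/12) = 1.0123204.
So F = 0.43096 × 1.0027387 / 1.0123204 = 0.4268809 (CNY/MXN).
Quoted the other way: 1/0.4268809 = 2.3426 MXN per CNY.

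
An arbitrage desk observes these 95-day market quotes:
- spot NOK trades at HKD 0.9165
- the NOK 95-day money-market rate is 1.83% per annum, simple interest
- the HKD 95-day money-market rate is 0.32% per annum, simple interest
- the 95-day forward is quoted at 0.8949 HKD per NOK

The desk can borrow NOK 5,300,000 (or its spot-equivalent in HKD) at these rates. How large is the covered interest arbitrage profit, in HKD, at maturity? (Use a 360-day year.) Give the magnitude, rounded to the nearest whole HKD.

T = 95/360 years.
Route A — deposit NOK, sell forward: 5,300,000 × 1.004829167 × 0.8949 = HKD 4,765,874.59.
Route B — convert at spot, deposit HKD: 5,300,000 × 0.9165 × 1.000844444 = HKD 4,861,551.84.
The quoted forward undervalues NOK, so borrow NOK, convert to HKD at spot, deposit the HKD at 0.32%, and buy NOK forward at 0.8949 to cover the loan.
The gap between the two covered legs is HKD 95,677.

HKD 95,677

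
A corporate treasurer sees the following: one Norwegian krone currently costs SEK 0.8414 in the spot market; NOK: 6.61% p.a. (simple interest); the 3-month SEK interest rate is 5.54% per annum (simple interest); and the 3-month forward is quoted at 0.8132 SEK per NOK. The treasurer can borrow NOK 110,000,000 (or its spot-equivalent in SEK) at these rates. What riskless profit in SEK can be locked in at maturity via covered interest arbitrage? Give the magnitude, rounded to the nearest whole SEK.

SEK 2,905,679

T = 3/12 years.
Invest the NOK and cover forward: 110,000,000 × 1.016525 × 0.8132 = SEK 90,930,194.30.
Convert at spot and invest in SEK: 110,000,000 × 0.8414 × 1.013850 = SEK 93,835,872.90.
The quoted forward undervalues NOK, so borrow NOK, convert to SEK at spot, deposit the SEK at 5.54%, and buy NOK forward at 0.8132 to cover the loan.
Profit = 93,835,872.90 − 90,930,194.30 = SEK 2,905,679.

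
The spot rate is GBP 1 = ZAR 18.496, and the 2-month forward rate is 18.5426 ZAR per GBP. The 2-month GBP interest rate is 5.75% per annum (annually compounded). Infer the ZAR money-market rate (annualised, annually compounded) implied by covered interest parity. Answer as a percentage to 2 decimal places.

7.36%

T = 2/12 years.
By CIP, F/S equals the ZAR-to-GBP growth ratio: 18.5426/18.496 = 1.0025195.
The GBP side grows by (1 + 0.0575)^(2/12) = 1.0093615.
Hence g_ZAR = 1.0119046.
Annualise: 1.0119046^(12/2) − 1 = 0.073587 = 7.36%.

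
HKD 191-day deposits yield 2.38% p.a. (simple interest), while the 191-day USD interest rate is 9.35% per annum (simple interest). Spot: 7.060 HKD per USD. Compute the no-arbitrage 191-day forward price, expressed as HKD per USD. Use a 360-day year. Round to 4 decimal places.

6.8113

T = 191/360 years.
Growth of 1 HKD over T: 1 + 0.0238×191/360 = 1.0126272.
USD accumulates by 1 + 0.0935×191/360 = 1.0496069.
CIP: F = S · (grow HKD)/(grow USD) = 7.06 × 1.0126272/1.0496069 = 6.811262 HKD per USD.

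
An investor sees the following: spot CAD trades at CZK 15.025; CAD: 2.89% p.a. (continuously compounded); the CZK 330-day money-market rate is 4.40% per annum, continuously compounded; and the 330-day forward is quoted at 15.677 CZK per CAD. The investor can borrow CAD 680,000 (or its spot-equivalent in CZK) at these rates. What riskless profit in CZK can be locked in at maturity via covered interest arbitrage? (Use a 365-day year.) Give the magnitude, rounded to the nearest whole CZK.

T = 330/365 years.
Route A — deposit CAD, sell forward: 680,000 × 1.026473116 × 15.677 = CZK 10,942,572.95.
Route B — convert at spot, deposit CZK: 680,000 × 15.025 × 1.0405826763 = CZK 10,631,633.20.
The quoted forward overvalues CAD, so borrow CZK, buy CAD at spot, deposit the CAD at 2.89%, and sell the proceeds forward at 15.677.
Arbitrage profit = |10,942,572.95 − 10,631,633.20| = CZK 310,940.

CZK 310,940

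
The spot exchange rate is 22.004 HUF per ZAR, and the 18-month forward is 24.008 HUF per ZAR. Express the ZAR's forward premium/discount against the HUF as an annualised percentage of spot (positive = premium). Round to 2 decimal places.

T = 18/12 years.
Period premium: (24.008 − 22.004)/22.004 = 0.0910744.
×(1/T) gives 6.07% p.a.

+6.07%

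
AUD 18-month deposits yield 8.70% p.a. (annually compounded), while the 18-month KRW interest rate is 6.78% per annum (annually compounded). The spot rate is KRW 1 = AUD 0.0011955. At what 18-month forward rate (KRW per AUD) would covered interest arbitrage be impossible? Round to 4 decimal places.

T = 18/12 years.
AUD growth factor: (1 + 0.0870)^(18/12) = 1.133298506.
KRW growth factor: (1 + 0.0678)^(18/12) = 1.103404815.
Forward (AUD per KRW) = 0.0011955 × 1.133298506 / 1.103404815 = 0.00122788875.
Invert for KRW per AUD: 1 / 0.00122788875 = 814.4060.

814.4060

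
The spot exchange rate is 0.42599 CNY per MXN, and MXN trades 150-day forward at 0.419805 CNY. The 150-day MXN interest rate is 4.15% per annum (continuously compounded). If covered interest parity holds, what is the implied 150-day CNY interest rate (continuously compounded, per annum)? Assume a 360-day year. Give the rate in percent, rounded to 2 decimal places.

T = 150/360 years.
F/S = 0.419805/0.42599 = 0.9854809 = (growth of CNY) / (growth of MXN).
MXN growth factor: e^(0.0415×150/360) = 1.017442.
That pins the CNY growth at 1.0026697.
r = ln(1.0026697)/(150/360) = 0.006399 → 0.64%.

0.64%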